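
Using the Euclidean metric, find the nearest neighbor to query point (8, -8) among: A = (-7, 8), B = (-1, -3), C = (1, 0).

Distances: d(A) ≈ 21.9317, d(B) ≈ 10.2956, d(C) ≈ 10.6301. Nearest: B = (-1, -3) with distance 10.2956.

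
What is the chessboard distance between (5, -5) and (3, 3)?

max(|x_i - y_i|) = max(|5 - 3|, |-5 - 3|) = max(2, 8) = 8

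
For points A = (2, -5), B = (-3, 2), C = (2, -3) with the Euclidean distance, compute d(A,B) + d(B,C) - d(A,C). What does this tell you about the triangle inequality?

d(A,B) = √(5² + 7²) = √74 ≈ 8.6023, d(B,C) = √(5² + 5²) = √50 ≈ 7.0711, d(A,C) = √(0² + 2²) = √4 = 2.
d(A,B) + d(B,C) - d(A,C) = 8.6023 + 7.0711 - 2 = 15.6734 - 2 = 13.6734 (to 4 decimal places). This is ≥ 0, so the triangle inequality holds for these points.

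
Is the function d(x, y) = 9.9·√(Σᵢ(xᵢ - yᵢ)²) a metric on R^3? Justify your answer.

Yes. The L2 (Euclidean) norm induces a metric on R^3, and multiplying a metric by a positive constant 9.9 > 0 preserves all four axioms: non-negativity (9.9·||x-y|| ≥ 0), identity (9.9·||x-y|| = 0 ⟺ ||x-y|| = 0 ⟺ x = y), symmetry (||x-y|| = ||y-x||), and the triangle inequality (9.9·||x-z|| ≤ 9.9·||x-y|| + 9.9·||y-z||). So d is a metric.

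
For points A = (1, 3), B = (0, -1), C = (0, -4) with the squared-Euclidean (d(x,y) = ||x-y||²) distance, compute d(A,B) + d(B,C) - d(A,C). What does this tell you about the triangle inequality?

d(A,B) = 1² + 4² = 17, d(B,C) = 0² + 3² = 9, d(A,C) = 1² + 7² = 50.
d(A,B) + d(B,C) - d(A,C) = 17 + 9 - 50 = 26 - 50 = -24. This is < 0, so the triangle inequality FAILS for these points (squared-Euclidean is not a metric).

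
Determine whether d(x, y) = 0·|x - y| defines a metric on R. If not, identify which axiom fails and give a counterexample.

No. With c = 0, d(x,y) = 0 for all x, y. This fails identity of indiscernibles: d(5, 6) = 0 but 5 ≠ 6.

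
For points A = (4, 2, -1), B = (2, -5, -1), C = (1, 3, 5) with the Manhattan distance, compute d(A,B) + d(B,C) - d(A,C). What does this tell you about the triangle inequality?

d(A,B) = 2 + 7 + 0 = 9, d(B,C) = 1 + 8 + 6 = 15, d(A,C) = 3 + 1 + 6 = 10.
d(A,B) + d(B,C) - d(A,C) = 9 + 15 - 10 = 24 - 10 = 14. This is ≥ 0, so the triangle inequality holds for these points.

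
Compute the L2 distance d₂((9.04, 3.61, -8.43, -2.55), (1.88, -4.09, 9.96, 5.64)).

√(Σ(x_i - y_i)²) = √((9.04 - 1.88)² + (3.61 - (-4.09))² + (-8.43 - 9.96)² + (-2.55 - 5.64)²)
= √(7.16² + 7.7² + (-18.39)² + (-8.19)²) = √(51.2656 + 59.29 + 338.1921 + 67.0761) = √515.8238 ≈ 22.7118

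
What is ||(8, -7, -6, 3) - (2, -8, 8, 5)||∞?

max(|x_i - y_i|) = max(|8 - 2|, |-7 - (-8)|, |-6 - 8|, |3 - 5|) = max(6, 1, 14, 2) = 14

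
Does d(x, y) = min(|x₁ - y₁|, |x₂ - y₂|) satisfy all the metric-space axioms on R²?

No. d fails identity of indiscernibles: take x = (-3, 0) and y = (-3, 2). Then d(x,y) = min(|-3 - (-3)|, |0 - 2|) = min(0, 2) = 0, yet x ≠ y.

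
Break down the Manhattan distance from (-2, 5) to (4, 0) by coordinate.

Σ|x_i - y_i| = |-2 - 4| + |5 - 0| = 6 + 5 = 11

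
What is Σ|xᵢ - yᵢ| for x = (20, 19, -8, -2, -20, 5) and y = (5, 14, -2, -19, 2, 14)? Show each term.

Σ|x_i - y_i| = |20 - 5| + |19 - 14| + |-8 - (-2)| + |-2 - (-19)| + |-20 - 2| + |5 - 14| = 15 + 5 + 6 + 17 + 22 + 9 = 74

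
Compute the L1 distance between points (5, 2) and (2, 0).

Σ|x_i - y_i| = |5 - 2| + |2 - 0| = 3 + 2 = 5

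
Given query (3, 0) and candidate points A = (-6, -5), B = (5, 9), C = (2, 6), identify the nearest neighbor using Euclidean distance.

Distances: d(A) ≈ 10.2956, d(B) ≈ 9.2195, d(C) ≈ 6.0828. Nearest: C = (2, 6) with distance 6.0828.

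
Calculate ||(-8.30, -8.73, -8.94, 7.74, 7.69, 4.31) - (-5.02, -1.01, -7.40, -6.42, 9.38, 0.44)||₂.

√(Σ(x_i - y_i)²) = √((-8.3 - (-5.02))² + (-8.73 - (-1.01))² + (-8.94 - (-7.4))² + (7.74 - (-6.42))² + (7.69 - 9.38)² + (4.31 - 0.44)²)
= √((-3.28)² + (-7.72)² + (-1.54)² + 14.16² + (-1.69)² + 3.87²) = √(10.7584 + 59.5984 + 2.3716 + 200.5056 + 2.8561 + 14.9769) = √291.067 ≈ 17.0607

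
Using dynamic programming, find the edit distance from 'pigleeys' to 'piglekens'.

Let D[i][j] be the edit distance between the first i characters of 'pigleeys' and the first j characters of 'piglekens', with D[i][0] = i, D[0][j] = j, and D[i][j] = D[i-1][j-1] if the characters match, else 1 + min(D[i-1][j], D[i][j-1], D[i-1][j-1]). Filling the table (rows: prefixes of 'pigleeys', columns: prefixes of 'piglekens'):
     ε  p  i  g  l  e  k  e  n  s
  ε  0  1  2  3  4  5  6  7  8  9
  p  1  0  1  2  3  4  5  6  7  8
  i  2  1  0  1  2  3  4  5  6  7
  g  3  2  1  0  1  2  3  4  5  6
  l  4  3  2  1  0  1  2  3  4  5
  e  5  4  3  2  1  0  1  2  3  4
  e  6  5  4  3  2  1  1  1  2  3
  y  7  6  5  4  3  2  2  2  2  3
  s  8  7  6  5  4  3  3  3  3  2
The bottom-right entry gives D[8][9] = 2, so no sequence of fewer than 2 edits works. Backtracking through the table gives one optimal edit sequence (2 edits):
  pigleeys → piglekeys (ins k @6)
  piglekeys → piglekens (sub y→n @8)
Edit distance = 2.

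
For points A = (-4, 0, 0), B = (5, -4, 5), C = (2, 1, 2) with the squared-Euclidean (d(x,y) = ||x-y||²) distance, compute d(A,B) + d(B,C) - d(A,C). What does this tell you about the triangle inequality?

d(A,B) = 9² + 4² + 5² = 122, d(B,C) = 3² + 5² + 3² = 43, d(A,C) = 6² + 1² + 2² = 41.
d(A,B) + d(B,C) - d(A,C) = 122 + 43 - 41 = 165 - 41 = 124. This is ≥ 0, so the triangle inequality holds for these points.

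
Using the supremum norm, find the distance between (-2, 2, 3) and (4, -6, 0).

max(|x_i - y_i|) = max(|-2 - 4|, |2 - (-6)|, |3 - 0|) = max(6, 8, 3) = 8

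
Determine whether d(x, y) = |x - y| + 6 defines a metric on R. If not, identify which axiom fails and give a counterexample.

No. d fails identity of indiscernibles (specifically d(x,x) = 0): d(-7, -7) = |-7 - (-7)| + 6 = 0 + 6 = 6 ≠ 0.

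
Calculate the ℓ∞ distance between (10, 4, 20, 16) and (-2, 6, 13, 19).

max(|x_i - y_i|) = max(|10 - (-2)|, |4 - 6|, |20 - 13|, |16 - 19|) = max(12, 2, 7, 3) = 12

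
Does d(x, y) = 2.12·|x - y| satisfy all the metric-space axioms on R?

Yes. Since |x - y| is a metric on R and 2.12 > 0, the positive scalar multiple 2.12·|x - y| is also a metric: scaling by a positive constant preserves non-negativity, identity (d=0 ⟺ |x-y|=0 ⟺ x=y), symmetry, and the triangle inequality.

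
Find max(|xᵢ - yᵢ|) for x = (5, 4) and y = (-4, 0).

max(|x_i - y_i|) = max(|5 - (-4)|, |4 - 0|) = max(9, 4) = 9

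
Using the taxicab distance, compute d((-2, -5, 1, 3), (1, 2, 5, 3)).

Σ|x_i - y_i| = |-2 - 1| + |-5 - 2| + |1 - 5| + |3 - 3| = 3 + 7 + 4 + 0 = 14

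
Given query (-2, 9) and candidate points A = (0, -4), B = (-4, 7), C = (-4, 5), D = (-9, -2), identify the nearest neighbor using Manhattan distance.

Distances: d(A) = 15, d(B) = 4, d(C) = 6, d(D) = 18. Nearest: B = (-4, 7) with distance 4.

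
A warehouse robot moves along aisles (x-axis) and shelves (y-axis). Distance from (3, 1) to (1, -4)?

Σ|x_i - y_i| = |3 - 1| + |1 - (-4)| = 2 + 5 = 7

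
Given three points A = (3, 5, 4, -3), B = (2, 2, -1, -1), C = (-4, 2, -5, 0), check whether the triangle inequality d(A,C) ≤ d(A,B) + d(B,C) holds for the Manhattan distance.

d(A,B) = 1 + 3 + 5 + 2 = 11, d(B,C) = 6 + 0 + 4 + 1 = 11, d(A,C) = 7 + 3 + 9 + 3 = 22.
d(A,C) = 22 ≤ 11 + 11 = 22. Triangle inequality is satisfied.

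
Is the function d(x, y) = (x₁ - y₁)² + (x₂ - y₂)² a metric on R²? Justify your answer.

No. The squared Euclidean distance fails the triangle inequality. Counterexample: x = (0, 0), y = (3, 1), z = (6, 2). d(x,z) = 6² + 2² = 40, but d(x,y) + d(y,z) = (3² + 1²) + (3² + 1²) = 10 + 10 = 20. Since 40 > 20, the triangle inequality is violated. (Note: √d, the ordinary Euclidean distance, IS a metric.)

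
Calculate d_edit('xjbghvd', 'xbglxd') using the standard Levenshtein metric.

Let D[i][j] be the edit distance between the first i characters of 'xjbghvd' and the first j characters of 'xbglxd', with D[i][0] = i, D[0][j] = j, and D[i][j] = D[i-1][j-1] if the characters match, else 1 + min(D[i-1][j], D[i][j-1], D[i-1][j-1]). Filling the table (rows: prefixes of 'xjbghvd', columns: prefixes of 'xbglxd'):
     ε  x  b  g  l  x  d
  ε  0  1  2  3  4  5  6
  x  1  0  1  2  3  4  5
  j  2  1  1  2  3  4  5
  b  3  2  1  2  3  4  5
  g  4  3  2  1  2  3  4
  h  5  4  3  2  2  3  4
  v  6  5  4  3  3  3  4
  d  7  6  5  4  4  4  3
The bottom-right entry gives D[7][6] = 3, so no sequence of fewer than 3 edits works. Backtracking through the table gives one optimal edit sequence (3 edits):
  xjbghvd → xbghvd (del j @2)
  xbghvd → xbglvd (sub h→l @4)
  xbglvd → xbglxd (sub v→x @5)
Edit distance = 3.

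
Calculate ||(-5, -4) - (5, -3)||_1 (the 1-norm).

Σ|x_i - y_i| = |-5 - 5| + |-4 - (-3)| = 10 + 1 = 11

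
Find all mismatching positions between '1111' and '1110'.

Differing positions: 4. Hamming distance = 1.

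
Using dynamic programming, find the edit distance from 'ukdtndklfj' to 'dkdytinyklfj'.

Let D[i][j] be the edit distance between the first i characters of 'ukdtndklfj' and the first j characters of 'dkdytinyklfj', with D[i][0] = i, D[0][j] = j, and D[i][j] = D[i-1][j-1] if the characters match, else 1 + min(D[i-1][j], D[i][j-1], D[i-1][j-1]). Filling the table (rows: prefixes of 'ukdtndklfj', columns: prefixes of 'dkdytinyklfj'):
     ε  d  k  d  y  t  i  n  y  k  l  f  j
  ε  0  1  2  3  4  5  6  7  8  9 10 11 12
  u  1  1  2  3  4  5  6  7  8  9 10 11 12
  k  2  2  1  2  3  4  5  6  7  8  9 10 11
  d  3  2  2  1  2  3  4  5  6  7  8  9 10
  t  4  3  3  2  2  2  3  4  5  6  7  8  9
  n  5  4  4  3  3  3  3  3  4  5  6  7  8
  d  6  5  5  4  4  4  4  4  4  5  6  7  8
  k  7  6  5  5  5  5  5  5  5  4  5  6  7
  l  8  7  6  6  6  6  6  6  6  5  4  5  6
  f  9  8  7  7  7  7  7  7  7  6  5  4  5
  j 10  9  8  8  8  8  8  8  8  7  6  5  4
The bottom-right entry gives D[10][12] = 4, so no sequence of fewer than 4 edits works. Backtracking through the table gives one optimal edit sequence (4 edits):
  ukdtndklfj → dkdtndklfj (sub u→d @1)
  dkdtndklfj → dkdytndklfj (ins y @4)
  dkdytndklfj → dkdytindklfj (ins i @6)
  dkdytindklfj → dkdytinyklfj (sub d→y @8)
Edit distance = 4.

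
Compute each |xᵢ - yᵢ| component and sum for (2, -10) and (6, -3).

Σ|x_i - y_i| = |2 - 6| + |-10 - (-3)| = 4 + 7 = 11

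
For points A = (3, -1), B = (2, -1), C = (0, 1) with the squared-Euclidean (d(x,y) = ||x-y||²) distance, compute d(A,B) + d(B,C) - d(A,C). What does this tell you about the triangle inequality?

d(A,B) = 1² + 0² = 1, d(B,C) = 2² + 2² = 8, d(A,C) = 3² + 2² = 13.
d(A,B) + d(B,C) - d(A,C) = 1 + 8 - 13 = 9 - 13 = -4. This is < 0, so the triangle inequality FAILS for these points (squared-Euclidean is not a metric).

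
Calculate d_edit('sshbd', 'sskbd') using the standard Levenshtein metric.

Let D[i][j] be the edit distance between the first i characters of 'sshbd' and the first j characters of 'sskbd', with D[i][0] = i, D[0][j] = j, and D[i][j] = D[i-1][j-1] if the characters match, else 1 + min(D[i-1][j], D[i][j-1], D[i-1][j-1]). Filling the table (rows: prefixes of 'sshbd', columns: prefixes of 'sskbd'):
     ε  s  s  k  b  d
  ε  0  1  2  3  4  5
  s  1  0  1  2  3  4
  s  2  1  0  1  2  3
  h  3  2  1  1  2  3
  b  4  3  2  2  1  2
  d  5  4  3  3  2  1
The bottom-right entry gives D[5][5] = 1, so no sequence of fewer than 1 edit works. Backtracking through the table gives one optimal edit sequence (1 edit):
  sshbd → sskbd (sub h→k @3)
Edit distance = 1.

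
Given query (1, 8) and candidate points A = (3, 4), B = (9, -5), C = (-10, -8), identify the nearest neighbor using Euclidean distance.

Distances: d(A) ≈ 4.4721, d(B) ≈ 15.2643, d(C) ≈ 19.4165. Nearest: A = (3, 4) with distance 4.4721.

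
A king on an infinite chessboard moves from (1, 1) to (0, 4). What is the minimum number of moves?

max(|x_i - y_i|) = max(|1 - 0|, |1 - 4|) = max(1, 3) = 3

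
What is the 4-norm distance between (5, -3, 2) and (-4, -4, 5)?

(Σ|x_i - y_i|^4)^(1/4) = (|5 - (-4)|^4 + |-3 - (-4)|^4 + |2 - 5|^4)^(1/4)
= (9^4 + 1^4 + 3^4)^(1/4) = (6561 + 1 + 81)^(1/4) = (6643)^(1/4) ≈ 9.028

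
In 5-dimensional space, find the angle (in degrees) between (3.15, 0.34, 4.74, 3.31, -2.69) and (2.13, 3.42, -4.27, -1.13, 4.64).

With u = (3.15, 0.34, 4.74, 3.31, -2.69), v = (2.13, 3.42, -4.27, -1.13, 4.64):
u·v = 3.15·2.13 + 0.34·3.42 + 4.74·(-4.27) + 3.31·(-1.13) + (-2.69)·4.64 = 6.7095 + 1.1628 + (-20.2398) + (-3.7403) + (-12.4816) = -28.5894.
|u| = √(3.15² + 0.34² + 4.74² + 3.31² + (-2.69)²) = √(9.9225 + 0.1156 + 22.4676 + 10.9561 + 7.2361) = √50.6979, |v| = √(2.13² + 3.42² + (-4.27)² + (-1.13)² + 4.64²) = √(4.5369 + 11.6964 + 18.2329 + 1.2769 + 21.5296) = √57.2727.
cos θ = (u·v)/(|u||v|) = -28.5894/(√50.6979·√57.2727) ≈ -0.530562
θ = arccos(-0.530562) ≈ 122.04°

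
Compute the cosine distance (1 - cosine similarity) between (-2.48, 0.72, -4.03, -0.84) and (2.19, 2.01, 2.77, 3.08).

With u = (-2.48, 0.72, -4.03, -0.84), v = (2.19, 2.01, 2.77, 3.08):
u·v = (-2.48)·2.19 + 0.72·2.01 + (-4.03)·2.77 + (-0.84)·3.08 = (-5.4312) + 1.4472 + (-11.1631) + (-2.5872) = -17.7343.
|u| = √((-2.48)² + 0.72² + (-4.03)² + (-0.84)²) = √(6.1504 + 0.5184 + 16.2409 + 0.7056) = √23.6153, |v| = √(2.19² + 2.01² + 2.77² + 3.08²) = √(4.7961 + 4.0401 + 7.6729 + 9.4864) = √25.9955.
cos θ = (u·v)/(|u||v|) = -17.7343/(√23.6153·√25.9955) ≈ -0.7158
Cosine distance = 1 - cos θ ≈ 1 - (-0.7158) = 1.7158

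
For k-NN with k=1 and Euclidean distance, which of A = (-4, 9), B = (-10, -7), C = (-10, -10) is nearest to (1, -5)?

Distances: d(A) ≈ 14.8661, d(B) ≈ 11.1803, d(C) ≈ 12.083. Nearest: B = (-10, -7) with distance 11.1803.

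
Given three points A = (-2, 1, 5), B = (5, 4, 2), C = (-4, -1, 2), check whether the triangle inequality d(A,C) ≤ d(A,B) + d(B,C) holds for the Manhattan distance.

d(A,B) = 7 + 3 + 3 = 13, d(B,C) = 9 + 5 + 0 = 14, d(A,C) = 2 + 2 + 3 = 7.
d(A,C) = 7 ≤ 13 + 14 = 27. Triangle inequality is satisfied.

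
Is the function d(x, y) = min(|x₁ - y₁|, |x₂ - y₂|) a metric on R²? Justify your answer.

No. d fails identity of indiscernibles: take x = (3, 0) and y = (3, 5). Then d(x,y) = min(|3 - 3|, |0 - 5|) = min(0, 5) = 0, yet x ≠ y.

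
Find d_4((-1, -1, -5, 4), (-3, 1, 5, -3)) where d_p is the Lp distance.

(Σ|x_i - y_i|^4)^(1/4) = (|-1 - (-3)|^4 + |-1 - 1|^4 + |-5 - 5|^4 + |4 - (-3)|^4)^(1/4)
= (2^4 + 2^4 + 10^4 + 7^4)^(1/4) = (16 + 16 + 10000 + 2401)^(1/4) = (12433)^(1/4) ≈ 10.5595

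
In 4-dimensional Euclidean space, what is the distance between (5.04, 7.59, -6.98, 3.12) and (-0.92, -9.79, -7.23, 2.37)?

√(Σ(x_i - y_i)²) = √((5.04 - (-0.92))² + (7.59 - (-9.79))² + (-6.98 - (-7.23))² + (3.12 - 2.37)²)
= √(5.96² + 17.38² + 0.25² + 0.75²) = √(35.5216 + 302.0644 + 0.0625 + 0.5625) = √338.211 ≈ 18.3905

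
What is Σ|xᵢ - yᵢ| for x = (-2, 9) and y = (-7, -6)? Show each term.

Σ|x_i - y_i| = |-2 - (-7)| + |9 - (-6)| = 5 + 15 = 20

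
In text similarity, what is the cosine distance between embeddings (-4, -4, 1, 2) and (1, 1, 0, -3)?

With u = (-4, -4, 1, 2), v = (1, 1, 0, -3):
u·v = (-4)·1 + (-4)·1 + 1·0 + 2·(-3) = (-4) + (-4) + 0 + (-6) = -14.
|u| = √((-4)² + (-4)² + 1² + 2²) = √37, |v| = √(1² + 1² + 0² + (-3)²) = √11, so |u||v| = √(37·11) = √407.
cos θ = (u·v)/(|u||v|) = -14/√407 ≈ -0.694
Cosine distance = 1 - cos θ ≈ 1 - (-0.694) = 1.694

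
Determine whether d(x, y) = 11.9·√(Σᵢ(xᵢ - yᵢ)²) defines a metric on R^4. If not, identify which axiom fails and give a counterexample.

Yes. The L2 (Euclidean) norm induces a metric on R^4, and multiplying a metric by a positive constant 11.9 > 0 preserves all four axioms: non-negativity (11.9·||x-y|| ≥ 0), identity (11.9·||x-y|| = 0 ⟺ ||x-y|| = 0 ⟺ x = y), symmetry (||x-y|| = ||y-x||), and the triangle inequality (11.9·||x-z|| ≤ 11.9·||x-y|| + 11.9·||y-z||). So d is a metric.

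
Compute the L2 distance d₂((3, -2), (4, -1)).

√(Σ(x_i - y_i)²) = √((3 - 4)² + (-2 - (-1))²)
= √((-1)² + (-1)²) = √(1 + 1) = √2 ≈ 1.4142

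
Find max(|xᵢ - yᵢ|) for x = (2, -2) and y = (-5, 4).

max(|x_i - y_i|) = max(|2 - (-5)|, |-2 - 4|) = max(7, 6) = 7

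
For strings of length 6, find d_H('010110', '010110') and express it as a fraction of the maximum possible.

Differing positions: none. Hamming distance = 0. The maximum possible Hamming distance for length-6 strings is 6, so d_H/6 = 0/6 = 0.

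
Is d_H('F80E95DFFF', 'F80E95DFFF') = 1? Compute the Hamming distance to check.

Differing positions: none. Hamming distance = 0, so the claim that d_H = 1 is false.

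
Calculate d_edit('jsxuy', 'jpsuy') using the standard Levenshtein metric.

Let D[i][j] be the edit distance between the first i characters of 'jsxuy' and the first j characters of 'jpsuy', with D[i][0] = i, D[0][j] = j, and D[i][j] = D[i-1][j-1] if the characters match, else 1 + min(D[i-1][j], D[i][j-1], D[i-1][j-1]). Filling the table (rows: prefixes of 'jsxuy', columns: prefixes of 'jpsuy'):
     ε  j  p  s  u  y
  ε  0  1  2  3  4  5
  j  1  0  1  2  3  4
  s  2  1  1  1  2  3
  x  3  2  2  2  2  3
  u  4  3  3  3  2  3
  y  5  4  4  4  3  2
The bottom-right entry gives D[5][5] = 2, so no sequence of fewer than 2 edits works. Backtracking through the table gives one optimal edit sequence (2 edits):
  jsxuy → jpxuy (sub s→p @2)
  jpxuy → jpsuy (sub x→s @3)
Edit distance = 2.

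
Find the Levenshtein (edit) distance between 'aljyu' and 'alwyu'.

Let D[i][j] be the edit distance between the first i characters of 'aljyu' and the first j characters of 'alwyu', with D[i][0] = i, D[0][j] = j, and D[i][j] = D[i-1][j-1] if the characters match, else 1 + min(D[i-1][j], D[i][j-1], D[i-1][j-1]). Filling the table (rows: prefixes of 'aljyu', columns: prefixes of 'alwyu'):
     ε  a  l  w  y  u
  ε  0  1  2  3  4  5
  a  1  0  1  2  3  4
  l  2  1  0  1  2  3
  j  3  2  1  1  2  3
  y  4  3  2  2  1  2
  u  5  4  3  3  2  1
The bottom-right entry gives D[5][5] = 1, so no sequence of fewer than 1 edit works. Backtracking through the table gives one optimal edit sequence (1 edit):
  aljyu → alwyu (sub j→w @3)
Edit distance = 1.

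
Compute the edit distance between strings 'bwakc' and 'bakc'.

Let D[i][j] be the edit distance between the first i characters of 'bwakc' and the first j characters of 'bakc', with D[i][0] = i, D[0][j] = j, and D[i][j] = D[i-1][j-1] if the characters match, else 1 + min(D[i-1][j], D[i][j-1], D[i-1][j-1]). Filling the table (rows: prefixes of 'bwakc', columns: prefixes of 'bakc'):
     ε  b  a  k  c
  ε  0  1  2  3  4
  b  1  0  1  2  3
  w  2  1  1  2  3
  a  3  2  1  2  3
  k  4  3  2  1  2
  c  5  4  3  2  1
The bottom-right entry gives D[5][4] = 1, so no sequence of fewer than 1 edit works. Backtracking through the table gives one optimal edit sequence (1 edit):
  bwakc → bakc (del w @2)
Edit distance = 1.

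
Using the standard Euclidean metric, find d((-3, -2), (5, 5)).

√(Σ(x_i - y_i)²) = √((-3 - 5)² + (-2 - 5)²)
= √((-8)² + (-7)²) = √(64 + 49) = √113 ≈ 10.6301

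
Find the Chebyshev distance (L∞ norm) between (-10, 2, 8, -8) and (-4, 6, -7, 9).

max(|x_i - y_i|) = max(|-10 - (-4)|, |2 - 6|, |8 - (-7)|, |-8 - 9|) = max(6, 4, 15, 17) = 17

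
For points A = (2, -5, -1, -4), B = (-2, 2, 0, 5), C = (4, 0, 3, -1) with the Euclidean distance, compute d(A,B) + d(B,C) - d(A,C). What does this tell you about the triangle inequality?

d(A,B) = √(4² + 7² + 1² + 9²) = √147 ≈ 12.1244, d(B,C) = √(6² + 2² + 3² + 6²) = √85 ≈ 9.2195, d(A,C) = √(2² + 5² + 4² + 3²) = √54 ≈ 7.3485.
d(A,B) + d(B,C) - d(A,C) = 12.1244 + 9.2195 - 7.3485 = 21.3439 - 7.3485 = 13.9954 (to 4 decimal places). This is ≥ 0, so the triangle inequality holds for these points.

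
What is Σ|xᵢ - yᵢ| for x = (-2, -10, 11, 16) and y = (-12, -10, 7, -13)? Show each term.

Σ|x_i - y_i| = |-2 - (-12)| + |-10 - (-10)| + |11 - 7| + |16 - (-13)| = 10 + 0 + 4 + 29 = 43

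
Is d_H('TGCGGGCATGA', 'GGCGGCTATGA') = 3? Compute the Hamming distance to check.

Differing positions: 1, 6, 7. Hamming distance = 3, so the claim is true.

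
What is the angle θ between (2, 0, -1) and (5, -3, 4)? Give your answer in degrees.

With u = (2, 0, -1), v = (5, -3, 4):
u·v = 2·5 + 0·(-3) + (-1)·4 = 10 + 0 + (-4) = 6.
|u| = √(2² + 0² + (-1)²) = √5, |v| = √(5² + (-3)² + 4²) = √50, so |u||v| = √(5·50) = √250.
cos θ = (u·v)/(|u||v|) = 6/√250 ≈ 0.379473
θ = arccos(0.379473) ≈ 67.7°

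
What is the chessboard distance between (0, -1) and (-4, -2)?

max(|x_i - y_i|) = max(|0 - (-4)|, |-1 - (-2)|) = max(4, 1) = 4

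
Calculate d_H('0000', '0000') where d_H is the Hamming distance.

Differing positions: none. Hamming distance = 0.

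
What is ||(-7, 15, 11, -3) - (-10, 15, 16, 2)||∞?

max(|x_i - y_i|) = max(|-7 - (-10)|, |15 - 15|, |11 - 16|, |-3 - 2|) = max(3, 0, 5, 5) = 5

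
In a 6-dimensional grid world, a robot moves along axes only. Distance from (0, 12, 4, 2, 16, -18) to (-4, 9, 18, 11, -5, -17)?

Σ|x_i - y_i| = |0 - (-4)| + |12 - 9| + |4 - 18| + |2 - 11| + |16 - (-5)| + |-18 - (-17)| = 4 + 3 + 14 + 9 + 21 + 1 = 52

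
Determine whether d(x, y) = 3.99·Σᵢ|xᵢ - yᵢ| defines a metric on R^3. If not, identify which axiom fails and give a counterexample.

Yes. The L1 (Manhattan) norm induces a metric on R^3, and multiplying a metric by a positive constant 3.99 > 0 preserves all four axioms: non-negativity (3.99·||x-y|| ≥ 0), identity (3.99·||x-y|| = 0 ⟺ ||x-y|| = 0 ⟺ x = y), symmetry (||x-y|| = ||y-x||), and the triangle inequality (3.99·||x-z|| ≤ 3.99·||x-y|| + 3.99·||y-z||). So d is a metric.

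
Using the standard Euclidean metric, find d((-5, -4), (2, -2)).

√(Σ(x_i - y_i)²) = √((-5 - 2)² + (-4 - (-2))²)
= √((-7)² + (-2)²) = √(49 + 4) = √53 ≈ 7.2801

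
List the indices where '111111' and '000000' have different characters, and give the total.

Differing positions: 1, 2, 3, 4, 5, 6. Hamming distance = 6.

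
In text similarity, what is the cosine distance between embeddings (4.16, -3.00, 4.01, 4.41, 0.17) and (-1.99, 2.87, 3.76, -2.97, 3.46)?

With u = (4.16, -3.00, 4.01, 4.41, 0.17), v = (-1.99, 2.87, 3.76, -2.97, 3.46):
u·v = 4.16·(-1.99) + (-3)·2.87 + 4.01·3.76 + 4.41·(-2.97) + 0.17·3.46 = (-8.2784) + (-8.61) + 15.0776 + (-13.0977) + 0.5882 = -14.3203.
|u| = √(4.16² + (-3)² + 4.01² + 4.41² + 0.17²) = √(17.3056 + 9 + 16.0801 + 19.4481 + 0.0289) = √61.8627, |v| = √((-1.99)² + 2.87² + 3.76² + (-2.97)² + 3.46²) = √(3.9601 + 8.2369 + 14.1376 + 8.8209 + 11.9716) = √47.1271.
cos θ = (u·v)/(|u||v|) = -14.3203/(√61.8627·√47.1271) ≈ -0.2652
Cosine distance = 1 - cos θ ≈ 1 - (-0.2652) = 1.2652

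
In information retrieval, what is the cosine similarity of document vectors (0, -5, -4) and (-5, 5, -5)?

With u = (0, -5, -4), v = (-5, 5, -5):
u·v = 0·(-5) + (-5)·5 + (-4)·(-5) = 0 + (-25) + 20 = -5.
|u| = √(0² + (-5)² + (-4)²) = √41, |v| = √((-5)² + 5² + (-5)²) = √75, so |u||v| = √(41·75) = √3075.
cos θ = (u·v)/(|u||v|) = -5/√3075 ≈ -0.0902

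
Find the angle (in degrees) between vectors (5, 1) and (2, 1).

With u = (5, 1), v = (2, 1):
u·v = 5·2 + 1·1 = 10 + 1 = 11.
|u| = √(5² + 1²) = √26, |v| = √(2² + 1²) = √5, so |u||v| = √(26·5) = √130.
cos θ = (u·v)/(|u||v|) = 11/√130 ≈ 0.964764
θ = arccos(0.964764) ≈ 15.26°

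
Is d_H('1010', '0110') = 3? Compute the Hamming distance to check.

Differing positions: 1, 2. Hamming distance = 2, so the claim that d_H = 3 is false.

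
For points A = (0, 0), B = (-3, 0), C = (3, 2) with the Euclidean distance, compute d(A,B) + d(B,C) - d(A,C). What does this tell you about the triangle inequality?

d(A,B) = √(3² + 0²) = √9 = 3, d(B,C) = √(6² + 2²) = √40 ≈ 6.3246, d(A,C) = √(3² + 2²) = √13 ≈ 3.6056.
d(A,B) + d(B,C) - d(A,C) = 3 + 6.3246 - 3.6056 = 9.3246 - 3.6056 = 5.719 (to 4 decimal places). This is ≥ 0, so the triangle inequality holds for these points.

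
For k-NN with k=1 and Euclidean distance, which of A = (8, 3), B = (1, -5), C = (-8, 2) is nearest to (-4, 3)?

Distances: d(A) = 12, d(B) ≈ 9.434, d(C) ≈ 4.1231. Nearest: C = (-8, 2) with distance 4.1231.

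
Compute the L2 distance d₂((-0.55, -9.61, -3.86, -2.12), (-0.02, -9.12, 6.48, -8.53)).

√(Σ(x_i - y_i)²) = √((-0.55 - (-0.02))² + (-9.61 - (-9.12))² + (-3.86 - 6.48)² + (-2.12 - (-8.53))²)
= √((-0.53)² + (-0.49)² + (-10.34)² + 6.41²) = √(0.2809 + 0.2401 + 106.9156 + 41.0881) = √148.5247 ≈ 12.1871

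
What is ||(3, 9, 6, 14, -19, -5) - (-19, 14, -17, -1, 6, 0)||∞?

max(|x_i - y_i|) = max(|3 - (-19)|, |9 - 14|, |6 - (-17)|, |14 - (-1)|, |-19 - 6|, |-5 - 0|) = max(22, 5, 23, 15, 25, 5) = 25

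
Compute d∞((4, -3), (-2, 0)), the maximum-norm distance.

max(|x_i - y_i|) = max(|4 - (-2)|, |-3 - 0|) = max(6, 3) = 6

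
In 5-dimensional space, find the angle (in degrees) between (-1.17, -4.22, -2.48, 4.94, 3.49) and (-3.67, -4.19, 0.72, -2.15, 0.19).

With u = (-1.17, -4.22, -2.48, 4.94, 3.49), v = (-3.67, -4.19, 0.72, -2.15, 0.19):
u·v = (-1.17)·(-3.67) + (-4.22)·(-4.19) + (-2.48)·0.72 + 4.94·(-2.15) + 3.49·0.19 = 4.2939 + 17.6818 + (-1.7856) + (-10.621) + 0.6631 = 10.2322.
|u| = √((-1.17)² + (-4.22)² + (-2.48)² + 4.94² + 3.49²) = √(1.3689 + 17.8084 + 6.1504 + 24.4036 + 12.1801) = √61.9114, |v| = √((-3.67)² + (-4.19)² + 0.72² + (-2.15)² + 0.19²) = √(13.4689 + 17.5561 + 0.5184 + 4.6225 + 0.0361) = √36.202.
cos θ = (u·v)/(|u||v|) = 10.2322/(√61.9114·√36.202) ≈ 0.216131
θ = arccos(0.216131) ≈ 77.52°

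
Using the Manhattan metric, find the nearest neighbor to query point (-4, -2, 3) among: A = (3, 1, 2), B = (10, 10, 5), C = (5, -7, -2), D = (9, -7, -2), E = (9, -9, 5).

Distances: d(A) = 11, d(B) = 28, d(C) = 19, d(D) = 23, d(E) = 22. Nearest: A = (3, 1, 2) with distance 11.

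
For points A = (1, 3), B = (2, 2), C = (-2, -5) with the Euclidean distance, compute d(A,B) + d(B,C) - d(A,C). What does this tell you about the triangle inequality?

d(A,B) = √(1² + 1²) = √2 ≈ 1.4142, d(B,C) = √(4² + 7²) = √65 ≈ 8.0623, d(A,C) = √(3² + 8²) = √73 ≈ 8.544.
d(A,B) + d(B,C) - d(A,C) = 1.4142 + 8.0623 - 8.544 = 9.4765 - 8.544 = 0.9325 (to 4 decimal places). This is ≥ 0, so the triangle inequality holds for these points.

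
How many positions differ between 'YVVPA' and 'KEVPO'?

Differing positions: 1, 2, 5. Hamming distance = 3.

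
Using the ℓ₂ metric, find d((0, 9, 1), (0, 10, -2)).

√(Σ(x_i - y_i)²) = √((0 - 0)² + (9 - 10)² + (1 - (-2))²)
= √(0² + (-1)² + 3²) = √(0 + 1 + 9) = √10 ≈ 3.1623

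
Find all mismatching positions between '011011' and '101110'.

Differing positions: 1, 2, 4, 6. Hamming distance = 4.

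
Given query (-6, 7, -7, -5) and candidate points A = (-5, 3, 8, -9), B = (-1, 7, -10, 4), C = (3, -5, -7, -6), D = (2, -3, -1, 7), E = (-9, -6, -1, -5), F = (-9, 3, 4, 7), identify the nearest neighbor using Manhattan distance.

Distances: d(A) = 24, d(B) = 17, d(C) = 22, d(D) = 36, d(E) = 22, d(F) = 30. Nearest: B = (-1, 7, -10, 4) with distance 17.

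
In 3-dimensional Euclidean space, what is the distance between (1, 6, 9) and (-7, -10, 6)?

√(Σ(x_i - y_i)²) = √((1 - (-7))² + (6 - (-10))² + (9 - 6)²)
= √(8² + 16² + 3²) = √(64 + 256 + 9) = √329 ≈ 18.1384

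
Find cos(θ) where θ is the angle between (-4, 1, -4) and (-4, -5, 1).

With u = (-4, 1, -4), v = (-4, -5, 1):
u·v = (-4)·(-4) + 1·(-5) + (-4)·1 = 16 + (-5) + (-4) = 7.
|u| = √((-4)² + 1² + (-4)²) = √33, |v| = √((-4)² + (-5)² + 1²) = √42, so |u||v| = √(33·42) = √1386.
cos θ = (u·v)/(|u||v|) = 7/√1386 ≈ 0.188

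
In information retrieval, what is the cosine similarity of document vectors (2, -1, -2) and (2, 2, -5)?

With u = (2, -1, -2), v = (2, 2, -5):
u·v = 2·2 + (-1)·2 + (-2)·(-5) = 4 + (-2) + 10 = 12.
|u| = √(2² + (-1)² + (-2)²) = √9, |v| = √(2² + 2² + (-5)²) = √33, so |u||v| = √(9·33) = √297.
cos θ = (u·v)/(|u||v|) = 12/√297 ≈ 0.6963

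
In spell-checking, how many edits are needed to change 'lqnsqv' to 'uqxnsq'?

Let D[i][j] be the edit distance between the first i characters of 'lqnsqv' and the first j characters of 'uqxnsq', with D[i][0] = i, D[0][j] = j, and D[i][j] = D[i-1][j-1] if the characters match, else 1 + min(D[i-1][j], D[i][j-1], D[i-1][j-1]). Filling the table (rows: prefixes of 'lqnsqv', columns: prefixes of 'uqxnsq'):
     ε  u  q  x  n  s  q
  ε  0  1  2  3  4  5  6
  l  1  1  2  3  4  5  6
  q  2  2  1  2  3  4  5
  n  3  3  2  2  2  3  4
  s  4  4  3  3  3  2  3
  q  5  5  4  4  4  3  2
  v  6  6  5  5  5  4  3
The bottom-right entry gives D[6][6] = 3, so no sequence of fewer than 3 edits works. Backtracking through the table gives one optimal edit sequence (3 edits):
  lqnsqv → uqnsqv (sub l→u @1)
  uqnsqv → uqxnsqv (ins x @3)
  uqxnsqv → uqxnsq (del v @7)
Edit distance = 3.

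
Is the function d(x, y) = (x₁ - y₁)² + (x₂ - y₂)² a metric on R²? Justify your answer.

No. The squared Euclidean distance fails the triangle inequality. Counterexample: x = (0, 0), y = (3, 1), z = (6, 2). d(x,z) = 6² + 2² = 40, but d(x,y) + d(y,z) = (3² + 1²) + (3² + 1²) = 10 + 10 = 20. Since 40 > 20, the triangle inequality is violated. (Note: √d, the ordinary Euclidean distance, IS a metric.)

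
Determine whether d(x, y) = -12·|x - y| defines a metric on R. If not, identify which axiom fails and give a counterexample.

No. With c = -12 < 0, d fails non-negativity: d(9, 17) = -12·|9 - 17| = -12·8 = -96 < 0.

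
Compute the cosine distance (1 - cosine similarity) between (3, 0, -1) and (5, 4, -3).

With u = (3, 0, -1), v = (5, 4, -3):
u·v = 3·5 + 0·4 + (-1)·(-3) = 15 + 0 + 3 = 18.
|u| = √(3² + 0² + (-1)²) = √10, |v| = √(5² + 4² + (-3)²) = √50, so |u||v| = √(10·50) = √500.
cos θ = (u·v)/(|u||v|) = 18/√500 ≈ 0.805
Cosine distance = 1 - cos θ ≈ 1 - 0.805 = 0.195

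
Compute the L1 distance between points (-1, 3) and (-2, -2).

Σ|x_i - y_i| = |-1 - (-2)| + |3 - (-2)| = 1 + 5 = 6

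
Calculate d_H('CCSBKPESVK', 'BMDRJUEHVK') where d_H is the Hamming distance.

Differing positions: 1, 2, 3, 4, 5, 6, 8. Hamming distance = 7.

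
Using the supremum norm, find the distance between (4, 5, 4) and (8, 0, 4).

max(|x_i - y_i|) = max(|4 - 8|, |5 - 0|, |4 - 4|) = max(4, 5, 0) = 5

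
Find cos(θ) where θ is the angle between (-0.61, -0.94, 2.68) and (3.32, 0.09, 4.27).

With u = (-0.61, -0.94, 2.68), v = (3.32, 0.09, 4.27):
u·v = (-0.61)·3.32 + (-0.94)·0.09 + 2.68·4.27 = (-2.0252) + (-0.0846) + 11.4436 = 9.3338.
|u| = √((-0.61)² + (-0.94)² + 2.68²) = √(0.3721 + 0.8836 + 7.1824) = √8.4381, |v| = √(3.32² + 0.09² + 4.27²) = √(11.0224 + 0.0081 + 18.2329) = √29.2634.
cos θ = (u·v)/(|u||v|) = 9.3338/(√8.4381·√29.2634) ≈ 0.594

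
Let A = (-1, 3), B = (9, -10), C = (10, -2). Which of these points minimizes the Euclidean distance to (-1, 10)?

Distances: d(A) = 7, d(B) ≈ 22.3607, d(C) ≈ 16.2788. Nearest: A = (-1, 3) with distance 7.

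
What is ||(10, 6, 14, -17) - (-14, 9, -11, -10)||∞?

max(|x_i - y_i|) = max(|10 - (-14)|, |6 - 9|, |14 - (-11)|, |-17 - (-10)|) = max(24, 3, 25, 7) = 25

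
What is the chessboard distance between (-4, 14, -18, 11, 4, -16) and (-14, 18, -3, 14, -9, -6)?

max(|x_i - y_i|) = max(|-4 - (-14)|, |14 - 18|, |-18 - (-3)|, |11 - 14|, |4 - (-9)|, |-16 - (-6)|) = max(10, 4, 15, 3, 13, 10) = 15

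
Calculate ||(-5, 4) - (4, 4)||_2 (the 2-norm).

(Σ|x_i - y_i|^2)^(1/2) = (|-5 - 4|^2 + |4 - 4|^2)^(1/2)
= (9^2 + 0^2)^(1/2) = (81 + 0)^(1/2) = (81)^(1/2) = 9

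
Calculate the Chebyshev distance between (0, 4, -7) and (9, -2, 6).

max(|x_i - y_i|) = max(|0 - 9|, |4 - (-2)|, |-7 - 6|) = max(9, 6, 13) = 13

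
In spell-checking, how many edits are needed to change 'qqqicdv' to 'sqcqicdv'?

Let D[i][j] be the edit distance between the first i characters of 'qqqicdv' and the first j characters of 'sqcqicdv', with D[i][0] = i, D[0][j] = j, and D[i][j] = D[i-1][j-1] if the characters match, else 1 + min(D[i-1][j], D[i][j-1], D[i-1][j-1]). Filling the table (rows: prefixes of 'qqqicdv', columns: prefixes of 'sqcqicdv'):
     ε  s  q  c  q  i  c  d  v
  ε  0  1  2  3  4  5  6  7  8
  q  1  1  1  2  3  4  5  6  7
  q  2  2  1  2  2  3  4  5  6
  q  3  3  2  2  2  3  4  5  6
  i  4  4  3  3  3  2  3  4  5
  c  5  5  4  3  4  3  2  3  4
  d  6  6  5  4  4  4  3  2  3
  v  7  7  6  5  5  5  4  3  2
The bottom-right entry gives D[7][8] = 2, so no sequence of fewer than 2 edits works. Backtracking through the table gives one optimal edit sequence (2 edits):
  qqqicdv → sqqqicdv (ins s @1)
  sqqqicdv → sqcqicdv (sub q→c @3)
Edit distance = 2.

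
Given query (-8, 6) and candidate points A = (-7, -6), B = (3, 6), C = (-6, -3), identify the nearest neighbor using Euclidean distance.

Distances: d(A) ≈ 12.0416, d(B) = 11, d(C) ≈ 9.2195. Nearest: C = (-6, -3) with distance 9.2195.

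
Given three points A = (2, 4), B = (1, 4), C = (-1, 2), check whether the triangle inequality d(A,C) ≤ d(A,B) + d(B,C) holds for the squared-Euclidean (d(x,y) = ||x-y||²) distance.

d(A,B) = 1² + 0² = 1, d(B,C) = 2² + 2² = 8, d(A,C) = 3² + 2² = 13.
d(A,C) = 13 > 1 + 8 = 9. Triangle inequality is VIOLATED. (Squared-Euclidean is not a metric — this is a counterexample.)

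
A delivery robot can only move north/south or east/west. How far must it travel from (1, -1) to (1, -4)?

Σ|x_i - y_i| = |1 - 1| + |-1 - (-4)| = 0 + 3 = 3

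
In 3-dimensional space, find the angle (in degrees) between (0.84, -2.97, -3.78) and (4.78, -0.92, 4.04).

With u = (0.84, -2.97, -3.78), v = (4.78, -0.92, 4.04):
u·v = 0.84·4.78 + (-2.97)·(-0.92) + (-3.78)·4.04 = 4.0152 + 2.7324 + (-15.2712) = -8.5236.
|u| = √(0.84² + (-2.97)² + (-3.78)²) = √(0.7056 + 8.8209 + 14.2884) = √23.8149, |v| = √(4.78² + (-0.92)² + 4.04²) = √(22.8484 + 0.8464 + 16.3216) = √40.0164.
cos θ = (u·v)/(|u||v|) = -8.5236/(√23.8149·√40.0164) ≈ -0.276108
θ = arccos(-0.276108) ≈ 106.03°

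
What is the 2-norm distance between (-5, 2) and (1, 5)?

(Σ|x_i - y_i|^2)^(1/2) = (|-5 - 1|^2 + |2 - 5|^2)^(1/2)
= (6^2 + 3^2)^(1/2) = (36 + 9)^(1/2) = (45)^(1/2) ≈ 6.7082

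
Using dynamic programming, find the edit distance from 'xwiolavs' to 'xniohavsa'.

Let D[i][j] be the edit distance between the first i characters of 'xwiolavs' and the first j characters of 'xniohavsa', with D[i][0] = i, D[0][j] = j, and D[i][j] = D[i-1][j-1] if the characters match, else 1 + min(D[i-1][j], D[i][j-1], D[i-1][j-1]). Filling the table (rows: prefixes of 'xwiolavs', columns: prefixes of 'xniohavsa'):
     ε  x  n  i  o  h  a  v  s  a
  ε  0  1  2  3  4  5  6  7  8  9
  x  1  0  1  2  3  4  5  6  7  8
  w  2  1  1  2  3  4  5  6  7  8
  i  3  2  2  1  2  3  4  5  6  7
  o  4  3  3  2  1  2  3  4  5  6
  l  5  4  4  3  2  2  3  4  5  6
  a  6  5  5  4  3  3  2  3  4  5
  v  7  6  6  5  4  4  3  2  3  4
  s  8  7  7  6  5  5  4  3  2  3
The bottom-right entry gives D[8][9] = 3, so no sequence of fewer than 3 edits works. Backtracking through the table gives one optimal edit sequence (3 edits):
  xwiolavs → xniolavs (sub w→n @2)
  xniolavs → xniohavs (sub l→h @5)
  xniohavs → xniohavsa (ins a @9)
Edit distance = 3.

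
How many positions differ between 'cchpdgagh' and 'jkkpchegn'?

Differing positions: 1, 2, 3, 5, 6, 7, 9. Hamming distance = 7.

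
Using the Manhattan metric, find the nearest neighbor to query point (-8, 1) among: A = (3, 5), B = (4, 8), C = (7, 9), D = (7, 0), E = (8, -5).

Distances: d(A) = 15, d(B) = 19, d(C) = 23, d(D) = 16, d(E) = 22. Nearest: A = (3, 5) with distance 15.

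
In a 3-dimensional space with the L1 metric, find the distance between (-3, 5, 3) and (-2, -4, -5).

Σ|x_i - y_i| = |-3 - (-2)| + |5 - (-4)| + |3 - (-5)| = 1 + 9 + 8 = 18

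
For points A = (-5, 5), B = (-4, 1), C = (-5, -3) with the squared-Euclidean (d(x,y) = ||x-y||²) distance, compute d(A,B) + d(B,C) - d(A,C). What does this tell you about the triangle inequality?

d(A,B) = 1² + 4² = 17, d(B,C) = 1² + 4² = 17, d(A,C) = 0² + 8² = 64.
d(A,B) + d(B,C) - d(A,C) = 17 + 17 - 64 = 34 - 64 = -30. This is < 0, so the triangle inequality FAILS for these points (squared-Euclidean is not a metric).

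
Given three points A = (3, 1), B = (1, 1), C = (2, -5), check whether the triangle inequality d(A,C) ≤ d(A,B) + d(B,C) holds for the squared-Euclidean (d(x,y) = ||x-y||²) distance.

d(A,B) = 2² + 0² = 4, d(B,C) = 1² + 6² = 37, d(A,C) = 1² + 6² = 37.
d(A,C) = 37 ≤ 4 + 37 = 41. Triangle inequality is satisfied.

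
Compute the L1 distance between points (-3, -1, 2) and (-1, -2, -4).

Σ|x_i - y_i| = |-3 - (-1)| + |-1 - (-2)| + |2 - (-4)| = 2 + 1 + 6 = 9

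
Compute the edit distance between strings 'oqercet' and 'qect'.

Let D[i][j] be the edit distance between the first i characters of 'oqercet' and the first j characters of 'qect', with D[i][0] = i, D[0][j] = j, and D[i][j] = D[i-1][j-1] if the characters match, else 1 + min(D[i-1][j], D[i][j-1], D[i-1][j-1]). Filling the table (rows: prefixes of 'oqercet', columns: prefixes of 'qect'):
     ε  q  e  c  t
  ε  0  1  2  3  4
  o  1  1  2  3  4
  q  2  1  2  3  4
  e  3  2  1  2  3
  r  4  3  2  2  3
  c  5  4  3  2  3
  e  6  5  4  3  3
  t  7  6  5  4  3
The bottom-right entry gives D[7][4] = 3, so no sequence of fewer than 3 edits works. Backtracking through the table gives one optimal edit sequence (3 edits):
  oqercet → qercet (del o @1)
  qercet → qecet (del r @3)
  qecet → qect (del e @4)
Edit distance = 3.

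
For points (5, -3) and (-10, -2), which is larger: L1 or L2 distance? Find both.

L1 = |5 - (-10)| + |-3 - (-2)| = 15 + 1 = 16
L2 = √(15² + 1²) = √226 ≈ 15.0333
L1 ≥ L2 always (equality iff movement is along one axis); L1 > L2 here.
Ratio L1/L2 = 16/√226 ≈ 1.0643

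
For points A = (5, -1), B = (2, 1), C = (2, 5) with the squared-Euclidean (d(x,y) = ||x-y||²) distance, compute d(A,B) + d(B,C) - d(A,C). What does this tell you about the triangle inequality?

d(A,B) = 3² + 2² = 13, d(B,C) = 0² + 4² = 16, d(A,C) = 3² + 6² = 45.
d(A,B) + d(B,C) - d(A,C) = 13 + 16 - 45 = 29 - 45 = -16. This is < 0, so the triangle inequality FAILS for these points (squared-Euclidean is not a metric).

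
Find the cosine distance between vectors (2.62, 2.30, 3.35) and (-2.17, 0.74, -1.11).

With u = (2.62, 2.30, 3.35), v = (-2.17, 0.74, -1.11):
u·v = 2.62·(-2.17) + 2.3·0.74 + 3.35·(-1.11) = (-5.6854) + 1.702 + (-3.7185) = -7.7019.
|u| = √(2.62² + 2.3² + 3.35²) = √(6.8644 + 5.29 + 11.2225) = √23.3769, |v| = √((-2.17)² + 0.74² + (-1.11)²) = √(4.7089 + 0.5476 + 1.2321) = √6.4886.
cos θ = (u·v)/(|u||v|) = -7.7019/(√23.3769·√6.4886) ≈ -0.6254
Cosine distance = 1 - cos θ ≈ 1 - (-0.6254) = 1.6254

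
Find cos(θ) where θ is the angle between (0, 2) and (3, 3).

With u = (0, 2), v = (3, 3):
u·v = 0·3 + 2·3 = 0 + 6 = 6.
|u| = √(0² + 2²) = √4, |v| = √(3² + 3²) = √18, so |u||v| = √(4·18) = √72.
cos θ = (u·v)/(|u||v|) = 6/√72 ≈ 0.7071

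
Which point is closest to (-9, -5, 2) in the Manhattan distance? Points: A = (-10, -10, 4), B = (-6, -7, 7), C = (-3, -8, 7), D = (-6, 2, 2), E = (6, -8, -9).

Distances: d(A) = 8, d(B) = 10, d(C) = 14, d(D) = 10, d(E) = 29. Nearest: A = (-10, -10, 4) with distance 8.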